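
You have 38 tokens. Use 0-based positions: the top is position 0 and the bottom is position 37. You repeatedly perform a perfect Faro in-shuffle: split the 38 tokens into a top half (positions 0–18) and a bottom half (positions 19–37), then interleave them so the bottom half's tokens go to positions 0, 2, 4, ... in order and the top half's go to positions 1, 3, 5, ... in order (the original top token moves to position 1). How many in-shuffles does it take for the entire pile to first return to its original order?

12

The in-shuffle permutes the 38 positions with cycle lengths [2, 12, 12, 12].
Every token is home exactly when every cycle has completed a whole number of laps, i.e. after lcm(2, 12) = 12 in-shuffles.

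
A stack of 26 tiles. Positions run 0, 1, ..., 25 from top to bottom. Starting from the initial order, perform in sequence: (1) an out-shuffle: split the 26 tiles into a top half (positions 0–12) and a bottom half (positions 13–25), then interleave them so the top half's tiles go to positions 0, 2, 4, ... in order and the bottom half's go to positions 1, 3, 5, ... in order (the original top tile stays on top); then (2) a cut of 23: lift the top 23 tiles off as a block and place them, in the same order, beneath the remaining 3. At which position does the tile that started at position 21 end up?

20

Track the tile from position 21 forward through each operation:
  after op 1 (out-shuffle): 21 → 17
  after op 2 (cut 23): 17 → 20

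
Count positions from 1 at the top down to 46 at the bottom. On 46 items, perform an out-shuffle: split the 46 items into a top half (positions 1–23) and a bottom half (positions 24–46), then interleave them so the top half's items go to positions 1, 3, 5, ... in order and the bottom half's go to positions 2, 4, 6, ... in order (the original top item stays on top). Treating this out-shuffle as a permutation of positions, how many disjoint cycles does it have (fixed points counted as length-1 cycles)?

Trace each unvisited position around until it returns:
(1) (2 3 5 9 17 33 ... len 12) (4 7 13 25) (6 11 21 41 36 26) (8 15 29 12 23 45 ... len 12) (10 19 37 28) (16 31) (22 43 40 34) ... plus 1 more
9 cycles in total.

9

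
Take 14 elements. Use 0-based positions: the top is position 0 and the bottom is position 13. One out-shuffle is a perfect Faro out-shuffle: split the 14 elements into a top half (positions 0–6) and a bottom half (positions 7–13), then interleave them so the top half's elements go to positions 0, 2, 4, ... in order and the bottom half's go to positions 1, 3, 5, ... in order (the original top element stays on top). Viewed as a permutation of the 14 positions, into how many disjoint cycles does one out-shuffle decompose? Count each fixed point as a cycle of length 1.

3

Trace each unvisited position around until it returns:
(0) (1 2 4 8 3 6 ... len 12) (13)
3 cycles in total.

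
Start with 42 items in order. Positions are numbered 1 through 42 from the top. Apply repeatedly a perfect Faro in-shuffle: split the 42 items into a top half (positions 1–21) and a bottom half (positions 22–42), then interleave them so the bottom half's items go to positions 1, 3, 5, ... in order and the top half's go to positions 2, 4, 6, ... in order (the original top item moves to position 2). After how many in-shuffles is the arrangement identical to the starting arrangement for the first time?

14

The in-shuffle permutes the 42 positions with cycle lengths [14, 14, 14].
Every item is home exactly when every cycle has completed a whole number of laps, i.e. after lcm(14) = 14 in-shuffles.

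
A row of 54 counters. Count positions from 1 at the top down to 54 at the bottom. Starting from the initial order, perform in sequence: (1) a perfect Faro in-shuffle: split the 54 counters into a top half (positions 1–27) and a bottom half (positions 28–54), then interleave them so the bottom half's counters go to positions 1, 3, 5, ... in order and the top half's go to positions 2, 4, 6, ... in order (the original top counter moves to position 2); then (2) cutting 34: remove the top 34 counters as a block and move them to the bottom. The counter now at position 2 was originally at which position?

18

Undo the operations in reverse order, starting from position 2:
  undo op 2 (cut 34): 2 ← 36
  undo op 1 (in-shuffle, from top half): 36 ← 18
So the counter at position 2 came from original position 18.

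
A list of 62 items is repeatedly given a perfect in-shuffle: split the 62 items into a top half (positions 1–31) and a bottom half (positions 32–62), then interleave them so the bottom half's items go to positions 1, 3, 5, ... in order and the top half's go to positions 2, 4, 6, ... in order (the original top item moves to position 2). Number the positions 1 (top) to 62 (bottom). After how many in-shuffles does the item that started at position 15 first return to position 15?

6

Follow position 15 under repeated in-shuffles:
15 → 30 → 60 → 57 → 51 → 39 → 15
It first returns after 6 in-shuffles.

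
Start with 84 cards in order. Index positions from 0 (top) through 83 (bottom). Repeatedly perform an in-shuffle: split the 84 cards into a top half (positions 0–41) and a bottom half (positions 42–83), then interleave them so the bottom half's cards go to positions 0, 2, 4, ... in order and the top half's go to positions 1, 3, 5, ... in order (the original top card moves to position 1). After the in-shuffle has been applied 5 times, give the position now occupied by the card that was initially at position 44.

Track the card's position through each in-shuffle:
44 → 4 → 9 → 19 → 39 → 79

79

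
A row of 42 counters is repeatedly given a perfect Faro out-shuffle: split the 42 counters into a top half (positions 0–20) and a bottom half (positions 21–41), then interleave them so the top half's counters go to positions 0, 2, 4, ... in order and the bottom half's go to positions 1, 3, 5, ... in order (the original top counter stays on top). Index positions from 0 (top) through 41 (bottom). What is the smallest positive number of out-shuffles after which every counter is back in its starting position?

The out-shuffle permutes the 42 positions with cycle lengths [1, 1, 20, 20].
Every counter is home exactly when every cycle has completed a whole number of laps, i.e. after lcm(1, 20) = 20 out-shuffles.

20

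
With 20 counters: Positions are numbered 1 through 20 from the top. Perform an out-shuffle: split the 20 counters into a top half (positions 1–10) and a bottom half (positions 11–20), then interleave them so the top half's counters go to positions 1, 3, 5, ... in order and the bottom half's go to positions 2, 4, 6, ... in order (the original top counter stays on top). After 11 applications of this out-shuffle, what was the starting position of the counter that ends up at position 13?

17

Work backwards from position 13, undoing one out-shuffle at a time:
13 ← 7 ← 4 ← 12 ← 16 ← 18 ← 19 ← 10 ← 15 ← 8 ← 14 ← 17
So the counter now at position 13 started at position 17.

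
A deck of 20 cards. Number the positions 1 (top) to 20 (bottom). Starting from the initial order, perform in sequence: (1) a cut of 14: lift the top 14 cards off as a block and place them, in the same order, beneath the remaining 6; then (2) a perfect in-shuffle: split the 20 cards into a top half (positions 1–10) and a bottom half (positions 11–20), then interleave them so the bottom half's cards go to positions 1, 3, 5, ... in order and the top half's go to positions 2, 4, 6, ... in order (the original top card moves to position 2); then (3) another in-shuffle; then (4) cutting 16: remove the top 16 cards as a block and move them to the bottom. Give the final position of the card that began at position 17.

16

Track the card from position 17 forward through each operation:
  after op 1 (cut 14): 17 → 3
  after op 2 (in-shuffle): 3 → 6
  after op 3 (in-shuffle): 6 → 12
  after op 4 (cut 16): 12 → 16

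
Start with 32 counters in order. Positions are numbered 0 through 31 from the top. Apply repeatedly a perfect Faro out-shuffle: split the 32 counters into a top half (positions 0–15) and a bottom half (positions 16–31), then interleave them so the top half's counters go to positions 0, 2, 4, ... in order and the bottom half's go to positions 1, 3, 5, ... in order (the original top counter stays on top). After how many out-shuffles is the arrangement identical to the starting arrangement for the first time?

5

The out-shuffle permutes the 32 positions with cycle lengths [1, 1, 5, 5, 5, 5, 5, 5].
Every counter is home exactly when every cycle has completed a whole number of laps, i.e. after lcm(1, 5) = 5 out-shuffles.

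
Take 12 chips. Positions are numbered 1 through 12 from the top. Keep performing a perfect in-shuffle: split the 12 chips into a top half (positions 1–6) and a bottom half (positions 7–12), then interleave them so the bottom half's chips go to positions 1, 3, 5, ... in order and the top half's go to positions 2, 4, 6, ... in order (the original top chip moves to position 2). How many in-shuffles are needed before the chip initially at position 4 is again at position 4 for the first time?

12

Follow position 4 under repeated in-shuffles:
4 → 8 → 3 → 6 → 12 → 11 → 9 → 5 → 10 → 7 → 1 → 2 → 4
It first returns after 12 in-shuffles.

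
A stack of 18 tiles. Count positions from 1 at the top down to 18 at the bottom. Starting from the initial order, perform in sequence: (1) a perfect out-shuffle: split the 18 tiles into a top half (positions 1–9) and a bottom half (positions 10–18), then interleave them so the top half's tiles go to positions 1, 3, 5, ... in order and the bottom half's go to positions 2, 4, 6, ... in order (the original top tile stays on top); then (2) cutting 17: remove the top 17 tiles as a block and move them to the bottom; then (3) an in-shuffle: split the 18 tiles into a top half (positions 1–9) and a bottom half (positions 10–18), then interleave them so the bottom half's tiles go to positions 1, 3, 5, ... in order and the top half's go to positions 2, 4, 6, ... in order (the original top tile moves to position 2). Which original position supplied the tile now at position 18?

Undo the operations in reverse order, starting from position 18:
  undo op 3 (in-shuffle, from top half): 18 ← 9
  undo op 2 (cut 17): 9 ← 8
  undo op 1 (out-shuffle, from bottom half): 8 ← 13
So the tile at position 18 came from original position 13.

13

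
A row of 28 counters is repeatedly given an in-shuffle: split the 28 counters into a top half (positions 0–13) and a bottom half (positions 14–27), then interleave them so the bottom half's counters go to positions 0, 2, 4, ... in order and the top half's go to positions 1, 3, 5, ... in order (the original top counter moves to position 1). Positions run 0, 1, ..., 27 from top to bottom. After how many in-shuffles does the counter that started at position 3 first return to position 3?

Follow position 3 under repeated in-shuffles:
3 → 7 → 15 → 2 → 5 → 11 → 23 → 18 → ... → 3 (length 28)
It first returns after 28 in-shuffles.

28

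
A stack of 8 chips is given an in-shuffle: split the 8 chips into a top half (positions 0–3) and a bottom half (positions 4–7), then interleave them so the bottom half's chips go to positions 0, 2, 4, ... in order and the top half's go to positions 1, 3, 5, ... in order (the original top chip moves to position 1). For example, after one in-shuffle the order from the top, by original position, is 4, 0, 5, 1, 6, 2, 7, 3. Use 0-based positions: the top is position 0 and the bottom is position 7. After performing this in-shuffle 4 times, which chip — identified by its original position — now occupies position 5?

Work backwards from position 5, undoing one in-shuffle at a time:
5 ← 2 ← 5 ← 2 ← 5
So the chip now at position 5 started at position 5.

5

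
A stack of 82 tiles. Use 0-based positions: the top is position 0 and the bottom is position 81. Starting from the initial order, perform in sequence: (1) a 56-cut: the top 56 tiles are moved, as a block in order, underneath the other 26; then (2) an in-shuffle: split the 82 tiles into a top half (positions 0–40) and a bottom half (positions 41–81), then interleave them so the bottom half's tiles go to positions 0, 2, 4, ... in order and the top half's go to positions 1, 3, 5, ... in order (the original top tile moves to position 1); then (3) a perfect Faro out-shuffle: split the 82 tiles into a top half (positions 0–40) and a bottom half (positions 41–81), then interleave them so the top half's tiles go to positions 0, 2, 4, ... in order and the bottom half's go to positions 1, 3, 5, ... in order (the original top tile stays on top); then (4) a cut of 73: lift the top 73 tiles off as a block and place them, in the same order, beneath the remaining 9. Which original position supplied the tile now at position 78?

Undo the operations in reverse order, starting from position 78:
  undo op 4 (cut 73): 78 ← 69
  undo op 3 (out-shuffle, from bottom half): 69 ← 75
  undo op 2 (in-shuffle, from top half): 75 ← 37
  undo op 1 (cut 56): 37 ← 11
So the tile at position 78 came from original position 11.

11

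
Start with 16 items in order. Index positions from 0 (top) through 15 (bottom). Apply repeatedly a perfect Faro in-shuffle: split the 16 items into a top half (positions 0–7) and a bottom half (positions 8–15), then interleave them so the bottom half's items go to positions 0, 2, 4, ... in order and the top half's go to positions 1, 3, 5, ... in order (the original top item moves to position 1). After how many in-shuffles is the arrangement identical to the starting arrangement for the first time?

8

The in-shuffle permutes the 16 positions with cycle lengths [8, 8].
Every item is home exactly when every cycle has completed a whole number of laps, i.e. after lcm(8) = 8 in-shuffles.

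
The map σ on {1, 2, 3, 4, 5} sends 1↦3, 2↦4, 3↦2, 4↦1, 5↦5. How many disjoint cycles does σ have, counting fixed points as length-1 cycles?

2

Cycle decomposition: (1 3 2 4) (5).
2 cycles.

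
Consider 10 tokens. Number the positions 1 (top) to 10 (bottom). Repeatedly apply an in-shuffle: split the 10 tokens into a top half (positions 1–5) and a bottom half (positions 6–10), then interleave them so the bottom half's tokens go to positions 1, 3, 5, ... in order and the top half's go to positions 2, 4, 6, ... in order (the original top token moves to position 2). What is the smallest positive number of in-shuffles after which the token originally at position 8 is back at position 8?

Follow position 8 under repeated in-shuffles:
8 → 5 → 10 → 9 → 7 → 3 → 6 → 1 → 2 → 4 → 8
It first returns after 10 in-shuffles.

10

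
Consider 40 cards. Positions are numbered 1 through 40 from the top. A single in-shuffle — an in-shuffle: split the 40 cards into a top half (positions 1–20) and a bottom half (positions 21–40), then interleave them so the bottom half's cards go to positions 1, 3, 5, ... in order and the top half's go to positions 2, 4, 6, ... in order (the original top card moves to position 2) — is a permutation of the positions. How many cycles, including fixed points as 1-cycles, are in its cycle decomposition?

2

Trace each unvisited position around until it returns:
(1 2 4 8 16 32 ... len 20) (3 6 12 24 7 14 ... len 20)
2 cycles in total.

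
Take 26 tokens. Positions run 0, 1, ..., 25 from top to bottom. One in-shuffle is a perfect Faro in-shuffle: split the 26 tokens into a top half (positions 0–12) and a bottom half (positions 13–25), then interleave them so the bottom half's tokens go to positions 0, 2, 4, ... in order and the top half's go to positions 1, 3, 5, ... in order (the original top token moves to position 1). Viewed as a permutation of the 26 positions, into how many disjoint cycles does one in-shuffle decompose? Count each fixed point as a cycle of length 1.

3

Trace each unvisited position around until it returns:
(0 1 3 7 15 4 ... len 18) (2 5 11 23 20 14) (8 17)
3 cycles in total.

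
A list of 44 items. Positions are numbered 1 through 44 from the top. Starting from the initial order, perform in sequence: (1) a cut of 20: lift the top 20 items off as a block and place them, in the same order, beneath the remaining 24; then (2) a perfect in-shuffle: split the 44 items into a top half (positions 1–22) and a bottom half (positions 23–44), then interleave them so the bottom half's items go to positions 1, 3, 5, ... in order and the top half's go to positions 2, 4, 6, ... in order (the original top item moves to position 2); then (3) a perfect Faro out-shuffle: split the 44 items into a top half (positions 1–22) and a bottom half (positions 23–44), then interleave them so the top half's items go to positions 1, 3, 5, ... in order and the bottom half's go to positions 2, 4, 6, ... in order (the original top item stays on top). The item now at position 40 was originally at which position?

41

Undo the operations in reverse order, starting from position 40:
  undo op 3 (out-shuffle, from bottom half): 40 ← 42
  undo op 2 (in-shuffle, from top half): 42 ← 21
  undo op 1 (cut 20): 21 ← 41
So the item at position 40 came from original position 41.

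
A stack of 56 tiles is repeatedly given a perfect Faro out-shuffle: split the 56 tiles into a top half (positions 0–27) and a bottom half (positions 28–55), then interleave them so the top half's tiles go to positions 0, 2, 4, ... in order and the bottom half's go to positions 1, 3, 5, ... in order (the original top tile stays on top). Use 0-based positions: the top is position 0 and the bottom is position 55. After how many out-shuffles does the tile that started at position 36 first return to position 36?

Follow position 36 under repeated out-shuffles:
36 → 17 → 34 → 13 → 26 → 52 → 49 → 43 → 31 → 7 → 14 → 28 → 1 → 2 → 4 → 8 → 16 → 32 → 9 → 18 → 36
It first returns after 20 out-shuffles.

20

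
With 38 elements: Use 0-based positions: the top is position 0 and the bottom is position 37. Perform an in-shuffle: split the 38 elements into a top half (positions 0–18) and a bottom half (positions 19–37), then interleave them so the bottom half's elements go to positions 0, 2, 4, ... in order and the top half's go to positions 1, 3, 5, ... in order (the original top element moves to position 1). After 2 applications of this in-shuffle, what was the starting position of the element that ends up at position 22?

Work backwards from position 22, undoing one in-shuffle at a time:
22 ← 30 ← 34
So the element now at position 22 started at position 34.

34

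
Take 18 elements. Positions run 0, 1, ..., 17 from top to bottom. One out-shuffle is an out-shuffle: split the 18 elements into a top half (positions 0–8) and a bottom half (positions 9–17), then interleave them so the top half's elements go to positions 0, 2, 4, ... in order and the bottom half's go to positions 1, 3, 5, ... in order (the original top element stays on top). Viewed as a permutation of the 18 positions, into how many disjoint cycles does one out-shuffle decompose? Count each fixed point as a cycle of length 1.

4

Trace each unvisited position around until it returns:
(0) (1 2 4 8 16 15 13 9) (3 6 12 7 14 11 5 10) (17)
4 cycles in total.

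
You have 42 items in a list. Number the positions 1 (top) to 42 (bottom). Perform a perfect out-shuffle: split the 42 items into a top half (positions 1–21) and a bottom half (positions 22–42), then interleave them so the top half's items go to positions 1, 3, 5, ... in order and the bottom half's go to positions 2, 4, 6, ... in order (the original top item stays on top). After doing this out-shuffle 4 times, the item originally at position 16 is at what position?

Track the item's position through each out-shuffle:
16 → 31 → 20 → 39 → 36

36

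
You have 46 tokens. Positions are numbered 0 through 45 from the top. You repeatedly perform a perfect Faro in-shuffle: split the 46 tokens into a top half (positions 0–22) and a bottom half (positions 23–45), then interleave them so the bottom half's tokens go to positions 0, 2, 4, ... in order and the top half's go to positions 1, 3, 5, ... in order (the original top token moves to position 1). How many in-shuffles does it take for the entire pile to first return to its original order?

23

The in-shuffle permutes the 46 positions with cycle lengths [23, 23].
Every token is home exactly when every cycle has completed a whole number of laps, i.e. after lcm(23) = 23 in-shuffles.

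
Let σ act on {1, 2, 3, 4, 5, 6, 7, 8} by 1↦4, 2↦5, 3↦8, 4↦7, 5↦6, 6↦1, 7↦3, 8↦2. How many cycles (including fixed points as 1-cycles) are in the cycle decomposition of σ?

1

Cycle decomposition: (1 4 7 3 8 2 5 6).
1 cycle.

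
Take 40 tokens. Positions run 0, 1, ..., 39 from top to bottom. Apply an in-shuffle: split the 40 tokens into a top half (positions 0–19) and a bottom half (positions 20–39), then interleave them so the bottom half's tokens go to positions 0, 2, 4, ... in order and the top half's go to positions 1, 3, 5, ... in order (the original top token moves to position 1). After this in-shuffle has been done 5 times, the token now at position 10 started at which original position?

16

Work backwards from position 10, undoing one in-shuffle at a time:
10 ← 25 ← 12 ← 26 ← 33 ← 16
So the token now at position 10 started at position 16.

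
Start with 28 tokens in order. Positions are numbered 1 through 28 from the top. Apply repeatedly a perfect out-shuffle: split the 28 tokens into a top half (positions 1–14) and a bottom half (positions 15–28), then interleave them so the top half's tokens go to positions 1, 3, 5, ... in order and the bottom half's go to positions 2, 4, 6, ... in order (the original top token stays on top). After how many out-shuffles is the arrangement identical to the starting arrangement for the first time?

The out-shuffle permutes the 28 positions with cycle lengths [1, 1, 2, 6, 18].
Every token is home exactly when every cycle has completed a whole number of laps, i.e. after lcm(1, 2, 6, 18) = 18 out-shuffles.

18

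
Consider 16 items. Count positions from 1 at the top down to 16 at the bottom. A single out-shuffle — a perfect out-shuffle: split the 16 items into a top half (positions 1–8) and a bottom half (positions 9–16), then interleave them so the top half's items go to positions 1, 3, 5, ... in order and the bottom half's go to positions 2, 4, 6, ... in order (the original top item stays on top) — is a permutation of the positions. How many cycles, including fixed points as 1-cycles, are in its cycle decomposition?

Trace each unvisited position around until it returns:
(1) (2 3 5 9) (4 7 13 10) (6 11) (8 15 14 12) (16)
6 cycles in total.

6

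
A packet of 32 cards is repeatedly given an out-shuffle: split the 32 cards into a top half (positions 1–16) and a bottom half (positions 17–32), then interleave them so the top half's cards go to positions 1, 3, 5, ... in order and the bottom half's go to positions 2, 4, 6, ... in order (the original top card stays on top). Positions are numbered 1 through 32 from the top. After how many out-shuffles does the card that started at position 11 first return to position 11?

5

Follow position 11 under repeated out-shuffles:
11 → 21 → 10 → 19 → 6 → 11
It first returns after 5 out-shuffles.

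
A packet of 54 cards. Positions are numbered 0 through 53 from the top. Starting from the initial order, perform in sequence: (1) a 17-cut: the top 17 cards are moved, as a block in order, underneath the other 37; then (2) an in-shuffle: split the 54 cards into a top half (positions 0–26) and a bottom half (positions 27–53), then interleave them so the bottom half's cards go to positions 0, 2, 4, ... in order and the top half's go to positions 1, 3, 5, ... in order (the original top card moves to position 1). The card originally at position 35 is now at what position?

Track the card from position 35 forward through each operation:
  after op 1 (cut 17): 35 → 18
  after op 2 (in-shuffle): 18 → 37

37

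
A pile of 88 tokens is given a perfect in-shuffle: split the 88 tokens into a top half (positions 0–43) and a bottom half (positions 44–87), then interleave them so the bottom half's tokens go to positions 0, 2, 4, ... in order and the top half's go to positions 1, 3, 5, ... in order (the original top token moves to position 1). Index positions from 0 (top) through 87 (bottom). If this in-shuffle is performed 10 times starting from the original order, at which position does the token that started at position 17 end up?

Track the token's position through each in-shuffle:
17 → 35 → 71 → 54 → 20 → 41 → 83 → 78 → 68 → 48 → 8

8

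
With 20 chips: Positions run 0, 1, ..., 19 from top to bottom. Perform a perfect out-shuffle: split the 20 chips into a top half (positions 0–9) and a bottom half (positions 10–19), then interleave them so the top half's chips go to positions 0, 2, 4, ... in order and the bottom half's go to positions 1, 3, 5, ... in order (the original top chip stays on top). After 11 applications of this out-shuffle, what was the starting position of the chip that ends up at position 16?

Work backwards from position 16, undoing one out-shuffle at a time:
16 ← 8 ← 4 ← 2 ← 1 ← 10 ← 5 ← 12 ← 6 ← 3 ← 11 ← 15
So the chip now at position 16 started at position 15.

15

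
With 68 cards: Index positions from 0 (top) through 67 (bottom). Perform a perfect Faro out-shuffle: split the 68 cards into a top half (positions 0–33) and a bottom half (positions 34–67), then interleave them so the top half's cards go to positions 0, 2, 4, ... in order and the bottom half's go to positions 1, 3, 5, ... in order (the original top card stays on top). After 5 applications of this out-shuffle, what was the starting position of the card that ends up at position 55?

8

Work backwards from position 55, undoing one out-shuffle at a time:
55 ← 61 ← 64 ← 32 ← 16 ← 8
So the card now at position 55 started at position 8.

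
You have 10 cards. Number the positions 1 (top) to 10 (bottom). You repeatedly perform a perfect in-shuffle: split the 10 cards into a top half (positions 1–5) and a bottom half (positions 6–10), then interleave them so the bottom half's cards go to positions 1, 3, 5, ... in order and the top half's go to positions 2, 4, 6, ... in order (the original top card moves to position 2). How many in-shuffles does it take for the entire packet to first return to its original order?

The in-shuffle permutes the 10 positions with cycle lengths [10].
Every card is home exactly when every cycle has completed a whole number of laps, i.e. after lcm(10) = 10 in-shuffles.

10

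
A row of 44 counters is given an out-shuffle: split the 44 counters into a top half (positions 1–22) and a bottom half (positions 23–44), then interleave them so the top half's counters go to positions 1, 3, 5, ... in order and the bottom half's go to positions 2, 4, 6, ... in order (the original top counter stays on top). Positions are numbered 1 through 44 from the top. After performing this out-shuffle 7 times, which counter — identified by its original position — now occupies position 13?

Work backwards from position 13, undoing one out-shuffle at a time:
13 ← 7 ← 4 ← 24 ← 34 ← 39 ← 20 ← 32
So the counter now at position 13 started at position 32.

32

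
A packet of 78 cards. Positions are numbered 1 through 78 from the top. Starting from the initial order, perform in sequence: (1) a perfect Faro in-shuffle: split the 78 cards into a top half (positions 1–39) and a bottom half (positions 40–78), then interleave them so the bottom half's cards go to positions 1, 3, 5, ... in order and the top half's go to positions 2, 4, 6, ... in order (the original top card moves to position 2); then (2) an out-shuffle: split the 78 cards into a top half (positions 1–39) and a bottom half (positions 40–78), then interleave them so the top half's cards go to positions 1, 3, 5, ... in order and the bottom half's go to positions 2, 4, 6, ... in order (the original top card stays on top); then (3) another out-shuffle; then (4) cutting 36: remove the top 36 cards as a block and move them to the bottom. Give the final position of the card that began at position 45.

Track the card from position 45 forward through each operation:
  after op 1 (in-shuffle): 45 → 11
  after op 2 (out-shuffle): 11 → 21
  after op 3 (out-shuffle): 21 → 41
  after op 4 (cut 36): 41 → 5

5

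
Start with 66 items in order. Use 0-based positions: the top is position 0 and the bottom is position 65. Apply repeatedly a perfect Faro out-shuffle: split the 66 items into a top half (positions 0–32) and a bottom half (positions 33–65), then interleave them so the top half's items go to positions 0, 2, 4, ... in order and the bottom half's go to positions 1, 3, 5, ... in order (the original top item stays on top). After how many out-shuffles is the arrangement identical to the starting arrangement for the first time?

12

The out-shuffle permutes the 66 positions with cycle lengths [1, 1, 4, 12, 12, 12, 12, 12].
Every item is home exactly when every cycle has completed a whole number of laps, i.e. after lcm(1, 4, 12) = 12 out-shuffles.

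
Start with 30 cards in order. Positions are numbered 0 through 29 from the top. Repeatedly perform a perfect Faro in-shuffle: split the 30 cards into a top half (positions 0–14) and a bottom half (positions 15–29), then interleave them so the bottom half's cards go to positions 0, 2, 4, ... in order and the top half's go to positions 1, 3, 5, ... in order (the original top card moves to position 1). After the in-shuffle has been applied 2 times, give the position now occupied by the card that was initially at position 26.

14

Track the card's position through each in-shuffle:
26 → 22 → 14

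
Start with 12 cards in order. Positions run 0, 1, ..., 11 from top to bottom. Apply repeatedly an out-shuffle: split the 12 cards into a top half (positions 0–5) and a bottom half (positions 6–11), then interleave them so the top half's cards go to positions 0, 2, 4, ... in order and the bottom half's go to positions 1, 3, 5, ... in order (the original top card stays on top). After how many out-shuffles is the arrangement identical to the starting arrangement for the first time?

10

The out-shuffle permutes the 12 positions with cycle lengths [1, 1, 10].
Every card is home exactly when every cycle has completed a whole number of laps, i.e. after lcm(1, 10) = 10 out-shuffles.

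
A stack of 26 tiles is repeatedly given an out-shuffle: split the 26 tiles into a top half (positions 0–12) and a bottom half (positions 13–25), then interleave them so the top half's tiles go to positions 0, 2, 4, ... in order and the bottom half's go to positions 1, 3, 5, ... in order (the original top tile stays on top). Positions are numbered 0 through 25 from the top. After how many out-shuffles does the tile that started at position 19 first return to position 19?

Follow position 19 under repeated out-shuffles:
19 → 13 → 1 → 2 → 4 → 8 → 16 → 7 → 14 → 3 → 6 → 12 → 24 → 23 → 21 → 17 → 9 → 18 → 11 → 22 → 19
It first returns after 20 out-shuffles.

20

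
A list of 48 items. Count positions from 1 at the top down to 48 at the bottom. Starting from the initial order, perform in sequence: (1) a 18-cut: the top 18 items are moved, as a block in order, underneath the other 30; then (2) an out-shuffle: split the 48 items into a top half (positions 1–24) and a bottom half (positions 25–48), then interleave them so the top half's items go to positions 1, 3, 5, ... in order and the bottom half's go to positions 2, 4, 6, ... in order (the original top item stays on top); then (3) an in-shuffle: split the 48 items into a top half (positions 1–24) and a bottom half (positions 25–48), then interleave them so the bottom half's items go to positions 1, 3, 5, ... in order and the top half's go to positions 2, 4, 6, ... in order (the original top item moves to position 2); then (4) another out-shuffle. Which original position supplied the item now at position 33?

35

Undo the operations in reverse order, starting from position 33:
  undo op 4 (out-shuffle, from top half): 33 ← 17
  undo op 3 (in-shuffle, from bottom half): 17 ← 33
  undo op 2 (out-shuffle, from top half): 33 ← 17
  undo op 1 (cut 18): 17 ← 35
So the item at position 33 came from original position 35.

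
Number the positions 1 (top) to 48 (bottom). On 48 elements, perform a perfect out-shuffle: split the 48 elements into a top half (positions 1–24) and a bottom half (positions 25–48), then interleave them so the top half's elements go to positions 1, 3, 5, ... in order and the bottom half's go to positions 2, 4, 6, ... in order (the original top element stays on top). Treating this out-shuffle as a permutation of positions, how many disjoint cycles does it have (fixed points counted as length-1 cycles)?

Trace each unvisited position around until it returns:
(1) (2 3 5 9 17 33 ... len 23) (6 11 21 41 34 20 ... len 23) (48)
4 cycles in total.

4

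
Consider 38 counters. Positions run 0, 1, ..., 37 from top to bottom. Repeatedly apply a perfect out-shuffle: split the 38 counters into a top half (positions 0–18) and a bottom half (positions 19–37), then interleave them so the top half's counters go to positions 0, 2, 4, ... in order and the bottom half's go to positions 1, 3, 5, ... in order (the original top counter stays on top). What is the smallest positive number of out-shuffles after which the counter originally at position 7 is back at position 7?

Follow position 7 under repeated out-shuffles:
7 → 14 → 28 → 19 → 1 → 2 → 4 → 8 → ... → 7 (length 36)
It first returns after 36 out-shuffles.

36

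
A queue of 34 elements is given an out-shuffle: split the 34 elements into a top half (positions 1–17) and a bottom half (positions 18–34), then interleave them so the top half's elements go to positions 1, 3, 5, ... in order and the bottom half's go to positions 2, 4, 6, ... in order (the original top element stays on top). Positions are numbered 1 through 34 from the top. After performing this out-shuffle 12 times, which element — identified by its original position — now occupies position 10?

Work backwards from position 10, undoing one out-shuffle at a time:
10 ← 22 ← 28 ← 31 ← 16 ← 25 ← 13 ← 7 ← 4 ← 19 ← 10 ← 22 ← 28
So the element now at position 10 started at position 28.

28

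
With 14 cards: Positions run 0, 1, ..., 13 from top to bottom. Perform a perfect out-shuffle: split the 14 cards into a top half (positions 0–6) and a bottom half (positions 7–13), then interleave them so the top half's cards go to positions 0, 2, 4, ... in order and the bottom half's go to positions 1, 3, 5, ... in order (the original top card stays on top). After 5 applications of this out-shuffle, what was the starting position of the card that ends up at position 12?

Work backwards from position 12, undoing one out-shuffle at a time:
12 ← 6 ← 3 ← 8 ← 4 ← 2
So the card now at position 12 started at position 2.

2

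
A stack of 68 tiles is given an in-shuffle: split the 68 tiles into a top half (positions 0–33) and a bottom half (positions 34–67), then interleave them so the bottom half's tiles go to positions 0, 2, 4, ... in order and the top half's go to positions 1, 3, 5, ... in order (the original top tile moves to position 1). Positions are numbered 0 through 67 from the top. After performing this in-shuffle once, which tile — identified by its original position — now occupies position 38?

Work backwards from position 38, undoing one in-shuffle at a time:
38 ← 53
So the tile now at position 38 started at position 53.

53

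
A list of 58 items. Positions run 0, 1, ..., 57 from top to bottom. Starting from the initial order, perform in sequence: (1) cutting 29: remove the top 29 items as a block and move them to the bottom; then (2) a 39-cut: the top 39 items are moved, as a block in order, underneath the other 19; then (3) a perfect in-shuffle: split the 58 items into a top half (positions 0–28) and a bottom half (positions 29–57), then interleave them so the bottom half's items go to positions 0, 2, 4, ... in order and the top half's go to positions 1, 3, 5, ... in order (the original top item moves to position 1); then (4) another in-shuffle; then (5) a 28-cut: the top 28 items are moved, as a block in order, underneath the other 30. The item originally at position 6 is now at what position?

14

Track the item from position 6 forward through each operation:
  after op 1 (cut 29): 6 → 35
  after op 2 (cut 39): 35 → 54
  after op 3 (in-shuffle): 54 → 50
  after op 4 (in-shuffle): 50 → 42
  after op 5 (cut 28): 42 → 14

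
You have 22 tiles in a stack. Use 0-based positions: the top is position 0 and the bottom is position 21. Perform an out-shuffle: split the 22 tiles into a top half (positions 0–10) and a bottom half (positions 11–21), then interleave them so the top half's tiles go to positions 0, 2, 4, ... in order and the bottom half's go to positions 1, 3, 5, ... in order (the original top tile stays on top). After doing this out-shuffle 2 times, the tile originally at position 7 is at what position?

7

Track the tile's position through each out-shuffle:
7 → 14 → 7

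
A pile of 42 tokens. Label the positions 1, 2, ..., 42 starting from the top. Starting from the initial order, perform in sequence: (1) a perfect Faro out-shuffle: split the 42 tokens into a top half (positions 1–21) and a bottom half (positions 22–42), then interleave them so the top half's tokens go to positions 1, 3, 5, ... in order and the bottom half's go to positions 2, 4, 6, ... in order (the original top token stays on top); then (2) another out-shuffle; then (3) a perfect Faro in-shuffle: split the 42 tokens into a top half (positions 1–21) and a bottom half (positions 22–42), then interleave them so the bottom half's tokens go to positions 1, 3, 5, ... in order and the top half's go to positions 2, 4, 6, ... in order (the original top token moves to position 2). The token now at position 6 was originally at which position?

Undo the operations in reverse order, starting from position 6:
  undo op 3 (in-shuffle, from top half): 6 ← 3
  undo op 2 (out-shuffle, from top half): 3 ← 2
  undo op 1 (out-shuffle, from bottom half): 2 ← 22
So the token at position 6 came from original position 22.

22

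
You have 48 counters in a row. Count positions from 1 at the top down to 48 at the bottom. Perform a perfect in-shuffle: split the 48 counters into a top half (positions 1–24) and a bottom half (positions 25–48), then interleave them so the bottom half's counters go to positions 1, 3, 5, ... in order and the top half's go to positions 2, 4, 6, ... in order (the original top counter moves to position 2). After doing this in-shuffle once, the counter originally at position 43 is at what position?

Track the counter's position through each in-shuffle:
43 → 37

37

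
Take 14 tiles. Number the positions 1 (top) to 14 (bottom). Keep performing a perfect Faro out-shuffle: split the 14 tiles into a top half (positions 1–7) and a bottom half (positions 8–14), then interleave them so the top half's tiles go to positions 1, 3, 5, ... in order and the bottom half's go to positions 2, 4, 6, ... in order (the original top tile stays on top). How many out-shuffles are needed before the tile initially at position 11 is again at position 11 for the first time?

12

Follow position 11 under repeated out-shuffles:
11 → 8 → 2 → 3 → 5 → 9 → 4 → 7 → 13 → 12 → 10 → 6 → 11
It first returns after 12 out-shuffles.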